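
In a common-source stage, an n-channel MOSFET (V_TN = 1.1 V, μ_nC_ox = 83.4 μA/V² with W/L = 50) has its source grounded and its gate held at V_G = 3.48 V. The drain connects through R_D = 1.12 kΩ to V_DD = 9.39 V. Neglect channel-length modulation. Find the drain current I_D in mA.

I_D = 7.54 mA

V_GS = V_G = 3.48 V, so V_ov = 3.48 − 1.1 = 2.38 V.
k_n = μ_nC_ox · (W/L) = 4.17 mA/V².
Assume saturation: I_D = ½ k_n V_ov² = 0.5 × 4.17 × 2.38² = 11.8 mA, giving V_DS = V_DD − I_D R_D = 9.39 − 11.8 × 1.12 = -3.84 V.
But -3.84 V < V_ov = 2.38 V, so the device is actually in triode.
In triode I_D = k_n[V_ov V_DS − ½ V_DS²] and I_D = (V_DD − V_DS)/R_D. Equating: 2.34 V_DS² − 12.12 V_DS + 9.39 = 0, giving V_DS = 0.948 V (the root below V_ov).
I_D = (9.39 − 0.948) / 1.12 = 7.54 mA.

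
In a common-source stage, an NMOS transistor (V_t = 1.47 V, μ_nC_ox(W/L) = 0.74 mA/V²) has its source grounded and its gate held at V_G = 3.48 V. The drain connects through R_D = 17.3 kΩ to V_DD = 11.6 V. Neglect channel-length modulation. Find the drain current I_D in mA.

I_D = 0.642 mA

V_GS = V_G = 3.48 V, so V_ov = 3.48 − 1.47 = 2.01 V.
Assume saturation: I_D = ½ k_n V_ov² = 0.5 × 0.74 × 2.01² = 1.49 mA, giving V_DS = V_DD − I_D R_D = 11.6 − 1.49 × 17.3 = -14.3 V.
But -14.3 V < V_ov = 2.01 V, so the device is actually in triode.
In triode I_D = k_n[V_ov V_DS − ½ V_DS²] and I_D = (V_DD − V_DS)/R_D. Equating: 6.4 V_DS² − 26.73 V_DS + 11.6 = 0, giving V_DS = 0.492 V (the root below V_ov).
I_D = (11.6 − 0.492) / 17.3 = 0.642 mA.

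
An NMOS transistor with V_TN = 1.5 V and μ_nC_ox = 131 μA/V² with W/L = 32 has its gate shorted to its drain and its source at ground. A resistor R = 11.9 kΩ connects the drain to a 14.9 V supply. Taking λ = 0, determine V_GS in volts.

V_GS = 2.21 V

With gate tied to drain, V_GS = V_DS ≥ V_GS − V_TN, so the device is in saturation.
k_n = μ_nC_ox · (W/L) = 4.192 mA/V².
KCL at the drain: ½ k_n (V_GS − V_TN)² = (V_DD − V_GS)/R.
Let x = V_GS − 1.5. Then 24.9 x² + x − 13.4 = 0, giving x = 0.713 V (positive root), so V_GS = 2.21 V.
I_D = (V_DD − V_GS)/R = (14.9 − 2.21) / 11.9 = 1.07 mA.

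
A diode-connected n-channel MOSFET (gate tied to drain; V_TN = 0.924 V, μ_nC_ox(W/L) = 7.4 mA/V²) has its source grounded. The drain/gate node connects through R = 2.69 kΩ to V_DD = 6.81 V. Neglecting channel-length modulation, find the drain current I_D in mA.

With gate tied to drain, V_GS = V_DS ≥ V_GS − V_TN, so the device is in saturation.
KCL at the drain: ½ k_n (V_GS − V_TN)² = (V_DD − V_GS)/R.
Let x = V_GS − 0.924. Then 9.95 x² + x − 5.886 = 0, giving x = 0.72 V (positive root), so V_GS = 1.64 V.
I_D = (V_DD − V_GS)/R = (6.81 − 1.64) / 2.69 = 1.92 mA.

I_D = 1.92 mA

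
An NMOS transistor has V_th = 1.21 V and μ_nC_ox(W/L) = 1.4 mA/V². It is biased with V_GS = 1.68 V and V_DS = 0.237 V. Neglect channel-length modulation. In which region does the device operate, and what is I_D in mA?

Triode; I_D = 0.117 mA

V_ov = V_GS − V_th = 1.68 − 1.21 = 0.47 V.
Since V_DS = 0.237 V < V_ov = 0.47 V, the device is in the triode region.
I_D = k_n [V_ov · V_DS − ½ V_DS²] = 1.4 × [0.47 × 0.237 − 0.5 × 0.237²] = 0.117 mA.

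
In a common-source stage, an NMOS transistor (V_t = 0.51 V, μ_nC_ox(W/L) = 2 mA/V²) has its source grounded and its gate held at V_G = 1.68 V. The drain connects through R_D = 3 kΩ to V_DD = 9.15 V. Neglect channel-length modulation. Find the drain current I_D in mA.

I_D = 1.37 mA

V_GS = V_G = 1.68 V, so V_ov = 1.68 − 0.51 = 1.17 V.
Assume saturation: I_D = ½ k_n V_ov² = 0.5 × 2 × 1.17² = 1.37 mA, giving V_DS = V_DD − I_D R_D = 9.15 − 1.37 × 3 = 5.04 V.
V_DS = 5.04 V ≥ V_ov = 1.17 V, confirming saturation.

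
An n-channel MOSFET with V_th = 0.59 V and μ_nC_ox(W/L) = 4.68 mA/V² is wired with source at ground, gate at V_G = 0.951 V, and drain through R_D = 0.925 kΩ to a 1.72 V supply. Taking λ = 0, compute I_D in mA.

I_D = 0.305 mA

V_GS = V_G = 0.951 V, so V_ov = 0.951 − 0.59 = 0.361 V.
Assume saturation: I_D = ½ k_n V_ov² = 0.5 × 4.68 × 0.361² = 0.305 mA, giving V_DS = V_DD − I_D R_D = 1.72 − 0.305 × 0.925 = 1.44 V.
V_DS = 1.44 V ≥ V_ov = 0.361 V, confirming saturation.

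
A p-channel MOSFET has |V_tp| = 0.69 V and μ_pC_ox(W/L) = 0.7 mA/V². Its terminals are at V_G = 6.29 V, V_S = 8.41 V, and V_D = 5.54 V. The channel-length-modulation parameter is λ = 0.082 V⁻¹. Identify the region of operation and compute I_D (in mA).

Saturation; I_D = 0.884 mA

V_SG = V_S − V_G = 8.41 − 6.29 = 2.12 V; V_SD = V_S − V_D = 8.41 − 5.54 = 2.87 V.
V_ov = V_SG − |V_tp| = 2.12 − 0.69 = 1.43 V.
Since V_SD = 2.87 V ≥ V_ov = 1.43 V, the device is in saturation.
I_D = ½ k_p V_ov² (1 + λ V_SD) = 0.5 × 0.7 × 1.43² × (1 + 0.082 × 2.87) = 0.884 mA.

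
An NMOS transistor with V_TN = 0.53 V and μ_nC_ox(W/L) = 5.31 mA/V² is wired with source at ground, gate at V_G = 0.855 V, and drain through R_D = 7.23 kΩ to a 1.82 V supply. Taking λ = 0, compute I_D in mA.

I_D = 0.226 mA

V_GS = V_G = 0.855 V, so V_ov = 0.855 − 0.53 = 0.325 V.
Assume saturation: I_D = ½ k_n V_ov² = 0.5 × 5.31 × 0.325² = 0.28 mA, giving V_DS = V_DD − I_D R_D = 1.82 − 0.28 × 7.23 = -0.208 V.
But -0.208 V < V_ov = 0.325 V, so the device is actually in triode.
In triode I_D = k_n[V_ov V_DS − ½ V_DS²] and I_D = (V_DD − V_DS)/R_D. Equating: 19.2 V_DS² − 13.48 V_DS + 1.82 = 0, giving V_DS = 0.182 V (the root below V_ov).
I_D = (1.82 − 0.182) / 7.23 = 0.226 mA.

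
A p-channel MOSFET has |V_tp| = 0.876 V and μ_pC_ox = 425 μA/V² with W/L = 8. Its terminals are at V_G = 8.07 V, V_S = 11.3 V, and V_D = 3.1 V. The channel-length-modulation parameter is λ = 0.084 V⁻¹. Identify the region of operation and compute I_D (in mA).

V_SG = V_S − V_G = 11.3 − 8.07 = 3.23 V; V_SD = V_S − V_D = 11.3 − 3.1 = 8.2 V.
k_p = μ_pC_ox · (W/L) = 3.4 mA/V².
V_ov = V_SG − |V_tp| = 3.23 − 0.876 = 2.35 V.
Since V_SD = 8.2 V ≥ V_ov = 2.35 V, the device is in saturation.
I_D = ½ k_p V_ov² (1 + λ V_SD) = 0.5 × 3.4 × 2.35² × (1 + 0.084 × 8.2) = 15.9 mA.

Saturation; I_D = 15.9 mA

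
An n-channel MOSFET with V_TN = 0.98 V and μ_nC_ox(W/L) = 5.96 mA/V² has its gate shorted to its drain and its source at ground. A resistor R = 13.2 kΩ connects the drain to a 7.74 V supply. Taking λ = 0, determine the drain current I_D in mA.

I_D = 0.482 mA

With gate tied to drain, V_GS = V_DS ≥ V_GS − V_TN, so the device is in saturation.
KCL at the drain: ½ k_n (V_GS − V_TN)² = (V_DD − V_GS)/R.
Let x = V_GS − 0.98. Then 39.3 x² + x − 6.76 = 0, giving x = 0.402 V (positive root), so V_GS = 1.38 V.
I_D = (V_DD − V_GS)/R = (7.74 − 1.38) / 13.2 = 0.482 mA.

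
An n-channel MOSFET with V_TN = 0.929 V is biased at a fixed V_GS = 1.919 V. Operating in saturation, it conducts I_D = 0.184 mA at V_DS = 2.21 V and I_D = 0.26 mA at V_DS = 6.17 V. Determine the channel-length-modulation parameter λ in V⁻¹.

λ = 0.136 V⁻¹

With V_GS fixed, I_D ∝ (1 + λ V_DS) in saturation, so I_D2/I_D1 = (1 + λ V_DS2)/(1 + λ V_DS1).
0.26/0.184 = 1.413 = (1 + 6.17 λ)/(1 + 2.21 λ).
Solving: λ (I_D1 V_DS2 − I_D2 V_DS1) = I_D2 − I_D1, so λ = (0.26 − 0.184) / (0.184 × 6.17 − 0.26 × 2.21) = 0.076 / 0.561 = 0.136 V⁻¹.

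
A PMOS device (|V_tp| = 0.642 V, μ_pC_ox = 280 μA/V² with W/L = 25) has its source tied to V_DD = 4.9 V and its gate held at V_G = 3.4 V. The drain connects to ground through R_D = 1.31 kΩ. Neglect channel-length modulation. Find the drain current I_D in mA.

I_D = 2.58 mA

V_SG = V_DD − V_G = 4.9 − 3.4 = 1.5 V, so V_ov = 1.5 − 0.642 = 0.858 V.
k_p = μ_pC_ox · (W/L) = 7 mA/V².
Assume saturation: I_D = ½ k_p V_ov² = 0.5 × 7 × 0.858² = 2.58 mA, giving V_SD = V_DD − I_D R_D = 4.9 − 2.58 × 1.31 = 1.52 V.
V_SD = 1.52 V ≥ V_ov = 0.858 V, confirming saturation.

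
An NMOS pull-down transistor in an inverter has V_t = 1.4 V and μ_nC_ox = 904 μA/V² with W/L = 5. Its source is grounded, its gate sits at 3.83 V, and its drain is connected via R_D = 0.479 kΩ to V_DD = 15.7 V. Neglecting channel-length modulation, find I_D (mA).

V_GS = V_G = 3.83 V, so V_ov = 3.83 − 1.4 = 2.43 V.
k_n = μ_nC_ox · (W/L) = 4.52 mA/V².
Assume saturation: I_D = ½ k_n V_ov² = 0.5 × 4.52 × 2.43² = 13.3 mA, giving V_DS = V_DD − I_D R_D = 15.7 − 13.3 × 0.479 = 9.31 V.
V_DS = 9.31 V ≥ V_ov = 2.43 V, confirming saturation.

I_D = 13.3 mA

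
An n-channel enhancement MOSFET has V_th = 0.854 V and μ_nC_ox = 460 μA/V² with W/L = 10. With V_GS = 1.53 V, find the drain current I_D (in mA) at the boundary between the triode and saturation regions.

I_D = 1.05 mA

At the boundary V_DS = V_ov = V_GS − V_th = 1.53 − 0.854 = 0.676 V.
k_n = μ_nC_ox · (W/L) = 4.6 mA/V².
I_D = ½ k_n V_ov² = 0.5 × 4.6 × 0.676² = 1.05 mA.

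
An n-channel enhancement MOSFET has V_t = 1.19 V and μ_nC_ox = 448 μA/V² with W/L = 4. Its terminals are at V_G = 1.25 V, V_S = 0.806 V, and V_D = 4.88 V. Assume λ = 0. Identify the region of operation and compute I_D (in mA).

Cutoff; I_D = 0 mA

V_GS = V_G − V_S = 1.25 − 0.806 = 0.444 V; V_DS = V_D − V_S = 4.88 − 0.806 = 4.07 V.
V_GS = 0.444 V < V_t = 1.19 V, so the transistor is in cutoff.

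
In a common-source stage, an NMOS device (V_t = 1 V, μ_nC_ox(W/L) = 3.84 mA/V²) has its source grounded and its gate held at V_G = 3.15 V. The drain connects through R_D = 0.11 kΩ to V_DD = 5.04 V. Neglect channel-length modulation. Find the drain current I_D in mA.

I_D = 8.88 mA

V_GS = V_G = 3.15 V, so V_ov = 3.15 − 1 = 2.15 V.
Assume saturation: I_D = ½ k_n V_ov² = 0.5 × 3.84 × 2.15² = 8.88 mA, giving V_DS = V_DD − I_D R_D = 5.04 − 8.88 × 0.11 = 4.06 V.
V_DS = 4.06 V ≥ V_ov = 2.15 V, confirming saturation.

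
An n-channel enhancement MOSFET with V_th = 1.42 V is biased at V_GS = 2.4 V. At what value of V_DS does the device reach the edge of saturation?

V_DS,sat = 0.980 V

The boundary between triode and saturation is V_DS = V_GS − V_th = V_ov.
V_ov = 2.4 − 1.42 = 0.98 V.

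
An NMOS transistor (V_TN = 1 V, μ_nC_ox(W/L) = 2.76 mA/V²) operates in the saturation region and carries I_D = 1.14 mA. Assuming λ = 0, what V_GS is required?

In saturation I_D = ½ k_n (V_GS − V_TN)², so V_GS − V_TN = √(2 I_D / k_n) = √(2 × 1.14 / 2.76) = 0.909 V.
V_GS = 1 + 0.909 = 1.91 V.

V_GS = 1.91 V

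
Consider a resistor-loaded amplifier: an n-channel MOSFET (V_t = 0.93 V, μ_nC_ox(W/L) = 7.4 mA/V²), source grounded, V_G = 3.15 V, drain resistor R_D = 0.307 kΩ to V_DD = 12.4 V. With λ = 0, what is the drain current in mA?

I_D = 18.2 mA

V_GS = V_G = 3.15 V, so V_ov = 3.15 − 0.93 = 2.22 V.
Assume saturation: I_D = ½ k_n V_ov² = 0.5 × 7.4 × 2.22² = 18.2 mA, giving V_DS = V_DD − I_D R_D = 12.4 − 18.2 × 0.307 = 6.8 V.
V_DS = 6.8 V ≥ V_ov = 2.22 V, confirming saturation.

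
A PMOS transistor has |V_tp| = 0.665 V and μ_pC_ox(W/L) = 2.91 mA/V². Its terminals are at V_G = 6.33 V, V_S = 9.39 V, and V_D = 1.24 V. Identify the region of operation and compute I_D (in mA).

Saturation; I_D = 8.35 mA

V_SG = V_S − V_G = 9.39 − 6.33 = 3.06 V; V_SD = V_S − V_D = 9.39 − 1.24 = 8.15 V.
V_ov = V_SG − |V_tp| = 3.06 − 0.665 = 2.4 V.
Since V_SD = 8.15 V ≥ V_ov = 2.4 V, the device is in saturation.
I_D = ½ k_p V_ov² = 0.5 × 2.91 × 2.4² = 8.35 mA.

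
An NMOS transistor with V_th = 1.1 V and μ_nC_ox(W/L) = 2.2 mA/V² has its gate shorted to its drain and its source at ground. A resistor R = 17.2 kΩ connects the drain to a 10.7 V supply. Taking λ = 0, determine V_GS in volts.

With gate tied to drain, V_GS = V_DS ≥ V_GS − V_th, so the device is in saturation.
KCL at the drain: ½ k_n (V_GS − V_th)² = (V_DD − V_GS)/R.
Let x = V_GS − 1.1. Then 18.9 x² + x − 9.6 = 0, giving x = 0.686 V (positive root), so V_GS = 1.79 V.
I_D = (V_DD − V_GS)/R = (10.7 − 1.79) / 17.2 = 0.518 mA.

V_GS = 1.79 V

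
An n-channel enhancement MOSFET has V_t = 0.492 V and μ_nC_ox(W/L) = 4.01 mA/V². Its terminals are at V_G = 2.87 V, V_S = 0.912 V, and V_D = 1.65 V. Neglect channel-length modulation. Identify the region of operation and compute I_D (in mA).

Triode; I_D = 3.25 mA

V_GS = V_G − V_S = 2.87 − 0.912 = 1.96 V; V_DS = V_D − V_S = 1.65 − 0.912 = 0.738 V.
V_ov = V_GS − V_t = 1.96 − 0.492 = 1.47 V.
Since V_DS = 0.738 V < V_ov = 1.47 V, the device is in the triode region.
I_D = k_n [V_ov · V_DS − ½ V_DS²] = 4.01 × [1.47 × 0.738 − 0.5 × 0.738²] = 3.25 mA.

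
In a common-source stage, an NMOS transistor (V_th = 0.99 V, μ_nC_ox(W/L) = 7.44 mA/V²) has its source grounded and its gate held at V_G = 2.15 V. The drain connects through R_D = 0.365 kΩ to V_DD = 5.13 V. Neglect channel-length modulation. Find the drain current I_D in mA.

I_D = 5.01 mA

V_GS = V_G = 2.15 V, so V_ov = 2.15 − 0.99 = 1.16 V.
Assume saturation: I_D = ½ k_n V_ov² = 0.5 × 7.44 × 1.16² = 5.01 mA, giving V_DS = V_DD − I_D R_D = 5.13 − 5.01 × 0.365 = 3.3 V.
V_DS = 3.3 V ≥ V_ov = 1.16 V, confirming saturation.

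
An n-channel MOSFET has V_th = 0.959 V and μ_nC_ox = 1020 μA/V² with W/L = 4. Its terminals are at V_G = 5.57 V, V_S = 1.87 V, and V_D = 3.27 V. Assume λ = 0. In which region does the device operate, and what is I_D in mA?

Triode; I_D = 11.7 mA

V_GS = V_G − V_S = 5.57 − 1.87 = 3.7 V; V_DS = V_D − V_S = 3.27 − 1.87 = 1.4 V.
k_n = μ_nC_ox · (W/L) = 4.08 mA/V².
V_ov = V_GS − V_th = 3.7 − 0.959 = 2.74 V.
Since V_DS = 1.4 V < V_ov = 2.74 V, the device is in the triode region.
I_D = k_n [V_ov · V_DS − ½ V_DS²] = 4.08 × [2.74 × 1.4 − 0.5 × 1.4²] = 11.7 mA.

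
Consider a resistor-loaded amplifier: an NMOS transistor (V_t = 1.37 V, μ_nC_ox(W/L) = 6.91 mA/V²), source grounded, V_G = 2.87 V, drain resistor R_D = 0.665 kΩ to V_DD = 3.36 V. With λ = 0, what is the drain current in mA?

V_GS = V_G = 2.87 V, so V_ov = 2.87 − 1.37 = 1.5 V.
Assume saturation: I_D = ½ k_n V_ov² = 0.5 × 6.91 × 1.5² = 7.77 mA, giving V_DS = V_DD − I_D R_D = 3.36 − 7.77 × 0.665 = -1.81 V.
But -1.81 V < V_ov = 1.5 V, so the device is actually in triode.
In triode I_D = k_n[V_ov V_DS − ½ V_DS²] and I_D = (V_DD − V_DS)/R_D. Equating: 2.3 V_DS² − 7.893 V_DS + 3.36 = 0, giving V_DS = 0.498 V (the root below V_ov).
I_D = (3.36 − 0.498) / 0.665 = 4.3 mA.

I_D = 4.30 mA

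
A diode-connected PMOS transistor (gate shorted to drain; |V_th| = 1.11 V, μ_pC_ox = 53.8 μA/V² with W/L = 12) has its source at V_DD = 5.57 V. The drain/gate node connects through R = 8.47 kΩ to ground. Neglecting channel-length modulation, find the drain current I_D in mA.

With gate tied to drain, V_SG = V_SD ≥ V_SG − |V_th|, so the device is in saturation.
k_p = μ_pC_ox · (W/L) = 0.6456 mA/V².
KCL at the drain: ½ k_p (V_SG − |V_th|)² = (V_DD − V_SG)/R.
Let x = V_SG − 1.11. Then 2.73 x² + x − 4.46 = 0, giving x = 1.11 V (positive root), so V_SG = 2.22 V.
I_D = (V_DD − V_SG)/R = (5.57 − 2.22) / 8.47 = 0.396 mA.

I_D = 0.396 mA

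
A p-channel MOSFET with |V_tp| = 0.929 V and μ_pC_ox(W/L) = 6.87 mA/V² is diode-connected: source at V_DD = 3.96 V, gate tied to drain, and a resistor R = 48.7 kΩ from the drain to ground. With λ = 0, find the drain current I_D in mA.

With gate tied to drain, V_SG = V_SD ≥ V_SG − |V_tp|, so the device is in saturation.
KCL at the drain: ½ k_p (V_SG − |V_tp|)² = (V_DD − V_SG)/R.
Let x = V_SG − 0.929. Then 167 x² + x − 3.031 = 0, giving x = 0.132 V (positive root), so V_SG = 1.06 V.
I_D = (V_DD − V_SG)/R = (3.96 − 1.06) / 48.7 = 0.0595 mA.

I_D = 0.0595 mA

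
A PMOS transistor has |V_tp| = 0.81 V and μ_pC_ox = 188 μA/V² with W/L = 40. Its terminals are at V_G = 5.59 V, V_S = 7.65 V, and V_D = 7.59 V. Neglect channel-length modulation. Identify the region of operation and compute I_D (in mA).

V_SG = V_S − V_G = 7.65 − 5.59 = 2.06 V; V_SD = V_S − V_D = 7.65 − 7.59 = 0.06 V.
k_p = μ_pC_ox · (W/L) = 7.52 mA/V².
V_ov = V_SG − |V_tp| = 2.06 − 0.81 = 1.25 V.
Since V_SD = 0.06 V < V_ov = 1.25 V, the device is in the triode region.
I_D = k_p [V_ov · V_SD − ½ V_SD²] = 7.52 × [1.25 × 0.06 − 0.5 × 0.06²] = 0.55 mA.

Triode; I_D = 0.550 mA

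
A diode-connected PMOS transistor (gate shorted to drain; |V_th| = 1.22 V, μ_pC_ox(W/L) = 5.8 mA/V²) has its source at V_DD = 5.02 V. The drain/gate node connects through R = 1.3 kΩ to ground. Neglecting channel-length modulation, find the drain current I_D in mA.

With gate tied to drain, V_SG = V_SD ≥ V_SG − |V_th|, so the device is in saturation.
KCL at the drain: ½ k_p (V_SG − |V_th|)² = (V_DD − V_SG)/R.
Let x = V_SG − 1.22. Then 3.77 x² + x − 3.8 = 0, giving x = 0.88 V (positive root), so V_SG = 2.1 V.
I_D = (V_DD − V_SG)/R = (5.02 − 2.1) / 1.3 = 2.25 mA.

I_D = 2.25 mA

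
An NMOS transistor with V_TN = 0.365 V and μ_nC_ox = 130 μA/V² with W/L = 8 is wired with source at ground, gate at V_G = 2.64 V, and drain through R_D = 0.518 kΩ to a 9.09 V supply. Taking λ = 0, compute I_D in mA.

V_GS = V_G = 2.64 V, so V_ov = 2.64 − 0.365 = 2.28 V.
k_n = μ_nC_ox · (W/L) = 1.04 mA/V².
Assume saturation: I_D = ½ k_n V_ov² = 0.5 × 1.04 × 2.28² = 2.69 mA, giving V_DS = V_DD − I_D R_D = 9.09 − 2.69 × 0.518 = 7.7 V.
V_DS = 7.7 V ≥ V_ov = 2.28 V, confirming saturation.

I_D = 2.69 mA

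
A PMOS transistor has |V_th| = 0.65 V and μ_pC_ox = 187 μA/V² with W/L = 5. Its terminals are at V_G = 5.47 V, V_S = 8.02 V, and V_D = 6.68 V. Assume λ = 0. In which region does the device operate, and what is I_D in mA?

V_SG = V_S − V_G = 8.02 − 5.47 = 2.55 V; V_SD = V_S − V_D = 8.02 − 6.68 = 1.34 V.
k_p = μ_pC_ox · (W/L) = 0.935 mA/V².
V_ov = V_SG − |V_th| = 2.55 − 0.65 = 1.9 V.
Since V_SD = 1.34 V < V_ov = 1.9 V, the device is in the triode region.
I_D = k_p [V_ov · V_SD − ½ V_SD²] = 0.935 × [1.9 × 1.34 − 0.5 × 1.34²] = 1.54 mA.

Triode; I_D = 1.54 mA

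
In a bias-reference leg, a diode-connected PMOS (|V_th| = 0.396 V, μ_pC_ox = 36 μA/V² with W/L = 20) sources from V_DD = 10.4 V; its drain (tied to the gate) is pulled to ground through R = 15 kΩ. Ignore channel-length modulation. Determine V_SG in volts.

With gate tied to drain, V_SG = V_SD ≥ V_SG − |V_th|, so the device is in saturation.
k_p = μ_pC_ox · (W/L) = 0.72 mA/V².
KCL at the drain: ½ k_p (V_SG − |V_th|)² = (V_DD − V_SG)/R.
Let x = V_SG − 0.396. Then 5.4 x² + x − 10 = 0, giving x = 1.27 V (positive root), so V_SG = 1.67 V.
I_D = (V_DD − V_SG)/R = (10.4 − 1.67) / 15 = 0.582 mA.

V_SG = 1.67 V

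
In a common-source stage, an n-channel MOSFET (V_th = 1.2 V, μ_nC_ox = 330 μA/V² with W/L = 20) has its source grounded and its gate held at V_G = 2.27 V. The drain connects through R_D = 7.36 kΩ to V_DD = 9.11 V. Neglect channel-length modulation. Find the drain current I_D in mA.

V_GS = V_G = 2.27 V, so V_ov = 2.27 − 1.2 = 1.07 V.
k_n = μ_nC_ox · (W/L) = 6.6 mA/V².
Assume saturation: I_D = ½ k_n V_ov² = 0.5 × 6.6 × 1.07² = 3.78 mA, giving V_DS = V_DD − I_D R_D = 9.11 − 3.78 × 7.36 = -18.7 V.
But -18.7 V < V_ov = 1.07 V, so the device is actually in triode.
In triode I_D = k_n[V_ov V_DS − ½ V_DS²] and I_D = (V_DD − V_DS)/R_D. Equating: 24.3 V_DS² − 52.98 V_DS + 9.11 = 0, giving V_DS = 0.188 V (the root below V_ov).
I_D = (9.11 − 0.188) / 7.36 = 1.21 mA.

I_D = 1.21 mA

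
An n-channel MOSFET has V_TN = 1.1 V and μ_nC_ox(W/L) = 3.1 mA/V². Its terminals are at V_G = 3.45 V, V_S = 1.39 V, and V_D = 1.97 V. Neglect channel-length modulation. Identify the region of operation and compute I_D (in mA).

Triode; I_D = 1.20 mA

V_GS = V_G − V_S = 3.45 − 1.39 = 2.06 V; V_DS = V_D − V_S = 1.97 − 1.39 = 0.58 V.
V_ov = V_GS − V_TN = 2.06 − 1.1 = 0.96 V.
Since V_DS = 0.58 V < V_ov = 0.96 V, the device is in the triode region.
I_D = k_n [V_ov · V_DS − ½ V_DS²] = 3.1 × [0.96 × 0.58 − 0.5 × 0.58²] = 1.2 mA.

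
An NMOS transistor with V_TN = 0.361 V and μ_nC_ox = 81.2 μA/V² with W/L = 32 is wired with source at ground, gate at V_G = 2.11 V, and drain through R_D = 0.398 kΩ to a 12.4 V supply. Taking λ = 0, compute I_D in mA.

V_GS = V_G = 2.11 V, so V_ov = 2.11 − 0.361 = 1.75 V.
k_n = μ_nC_ox · (W/L) = 2.598 mA/V².
Assume saturation: I_D = ½ k_n V_ov² = 0.5 × 2.598 × 1.75² = 3.97 mA, giving V_DS = V_DD − I_D R_D = 12.4 − 3.97 × 0.398 = 10.8 V.
V_DS = 10.8 V ≥ V_ov = 1.75 V, confirming saturation.

I_D = 3.97 mA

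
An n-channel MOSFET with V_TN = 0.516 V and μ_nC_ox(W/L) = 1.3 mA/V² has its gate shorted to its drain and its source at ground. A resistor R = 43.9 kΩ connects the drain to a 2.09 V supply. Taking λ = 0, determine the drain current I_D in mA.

With gate tied to drain, V_GS = V_DS ≥ V_GS − V_TN, so the device is in saturation.
KCL at the drain: ½ k_n (V_GS − V_TN)² = (V_DD − V_GS)/R.
Let x = V_GS − 0.516. Then 28.5 x² + x − 1.574 = 0, giving x = 0.218 V (positive root), so V_GS = 0.734 V.
I_D = (V_DD − V_GS)/R = (2.09 − 0.734) / 43.9 = 0.0309 mA.

I_D = 0.0309 mA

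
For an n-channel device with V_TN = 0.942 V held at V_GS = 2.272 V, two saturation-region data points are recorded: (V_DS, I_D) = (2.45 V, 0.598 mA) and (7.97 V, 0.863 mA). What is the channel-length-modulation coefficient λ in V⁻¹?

λ = 0.0999 V⁻¹

With V_GS fixed, I_D ∝ (1 + λ V_DS) in saturation, so I_D2/I_D1 = (1 + λ V_DS2)/(1 + λ V_DS1).
0.863/0.598 = 1.443 = (1 + 7.97 λ)/(1 + 2.45 λ).
Solving: λ (I_D1 V_DS2 − I_D2 V_DS1) = I_D2 − I_D1, so λ = (0.863 − 0.598) / (0.598 × 7.97 − 0.863 × 2.45) = 0.265 / 2.65 = 0.0999 V⁻¹.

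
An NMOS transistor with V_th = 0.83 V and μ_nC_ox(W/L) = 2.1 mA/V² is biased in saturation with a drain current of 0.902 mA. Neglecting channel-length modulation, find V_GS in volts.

In saturation I_D = ½ k_n (V_GS − V_th)², so V_GS − V_th = √(2 I_D / k_n) = √(2 × 0.902 / 2.1) = 0.927 V.
V_GS = 0.83 + 0.927 = 1.76 V.

V_GS = 1.76 V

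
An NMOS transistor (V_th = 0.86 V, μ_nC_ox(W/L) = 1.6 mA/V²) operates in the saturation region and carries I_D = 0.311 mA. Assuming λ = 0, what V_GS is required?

V_GS = 1.48 V

In saturation I_D = ½ k_n (V_GS − V_th)², so V_GS − V_th = √(2 I_D / k_n) = √(2 × 0.311 / 1.6) = 0.623 V.
V_GS = 0.86 + 0.623 = 1.48 V.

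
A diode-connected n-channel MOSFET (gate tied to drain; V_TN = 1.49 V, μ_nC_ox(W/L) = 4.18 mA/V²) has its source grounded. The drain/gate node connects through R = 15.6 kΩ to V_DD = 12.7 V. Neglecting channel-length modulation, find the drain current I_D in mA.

With gate tied to drain, V_GS = V_DS ≥ V_GS − V_TN, so the device is in saturation.
KCL at the drain: ½ k_n (V_GS − V_TN)² = (V_DD − V_GS)/R.
Let x = V_GS − 1.49. Then 32.6 x² + x − 11.21 = 0, giving x = 0.571 V (positive root), so V_GS = 2.06 V.
I_D = (V_DD − V_GS)/R = (12.7 − 2.06) / 15.6 = 0.682 mA.

I_D = 0.682 mA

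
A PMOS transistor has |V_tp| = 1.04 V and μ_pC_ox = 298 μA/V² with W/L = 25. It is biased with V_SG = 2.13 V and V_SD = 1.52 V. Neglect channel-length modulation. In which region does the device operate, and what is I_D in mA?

k_p = μ_pC_ox · (W/L) = 7.45 mA/V².
V_ov = V_SG − |V_tp| = 2.13 − 1.04 = 1.09 V.
Since V_SD = 1.52 V ≥ V_ov = 1.09 V, the device is in saturation.
I_D = ½ k_p V_ov² = 0.5 × 7.45 × 1.09² = 4.43 mA.

Saturation; I_D = 4.43 mA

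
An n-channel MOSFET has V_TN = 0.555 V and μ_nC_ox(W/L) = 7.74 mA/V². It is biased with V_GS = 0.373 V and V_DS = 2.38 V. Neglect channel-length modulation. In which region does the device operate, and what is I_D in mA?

Cutoff; I_D = 0 mA

V_GS = 0.373 V < V_TN = 0.555 V, so the transistor is in cutoff.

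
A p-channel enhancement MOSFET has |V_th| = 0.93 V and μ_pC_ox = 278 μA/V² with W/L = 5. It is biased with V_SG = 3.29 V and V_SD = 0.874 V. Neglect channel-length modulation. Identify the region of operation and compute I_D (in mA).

Triode; I_D = 2.34 mA

k_p = μ_pC_ox · (W/L) = 1.39 mA/V².
V_ov = V_SG − |V_th| = 3.29 − 0.93 = 2.36 V.
Since V_SD = 0.874 V < V_ov = 2.36 V, the device is in the triode region.
I_D = k_p [V_ov · V_SD − ½ V_SD²] = 1.39 × [2.36 × 0.874 − 0.5 × 0.874²] = 2.34 mA.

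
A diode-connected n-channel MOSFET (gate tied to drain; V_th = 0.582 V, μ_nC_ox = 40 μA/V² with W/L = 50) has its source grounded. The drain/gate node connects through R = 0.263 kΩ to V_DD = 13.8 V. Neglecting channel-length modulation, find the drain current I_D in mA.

With gate tied to drain, V_GS = V_DS ≥ V_GS − V_th, so the device is in saturation.
k_n = μ_nC_ox · (W/L) = 2 mA/V².
KCL at the drain: ½ k_n (V_GS − V_th)² = (V_DD − V_GS)/R.
Let x = V_GS − 0.582. Then 0.263 x² + x − 13.22 = 0, giving x = 5.44 V (positive root), so V_GS = 6.02 V.
I_D = (V_DD − V_GS)/R = (13.8 − 6.02) / 0.263 = 29.6 mA.

I_D = 29.6 mA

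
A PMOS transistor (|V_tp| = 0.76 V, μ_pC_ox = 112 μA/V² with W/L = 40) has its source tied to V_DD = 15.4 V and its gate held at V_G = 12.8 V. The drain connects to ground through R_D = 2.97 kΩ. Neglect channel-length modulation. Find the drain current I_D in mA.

V_SG = V_DD − V_G = 15.4 − 12.8 = 2.6 V, so V_ov = 2.6 − 0.76 = 1.84 V.
k_p = μ_pC_ox · (W/L) = 4.48 mA/V².
Assume saturation: I_D = ½ k_p V_ov² = 0.5 × 4.48 × 1.84² = 7.58 mA, giving V_SD = V_DD − I_D R_D = 15.4 − 7.58 × 2.97 = -7.12 V.
But -7.12 V < V_ov = 1.84 V, so the device is actually in triode.
In triode I_D = k_p[V_ov V_SD − ½ V_SD²] and I_D = (V_DD − V_SD)/R_D. Equating: 6.65 V_SD² − 25.48 V_SD + 15.4 = 0, giving V_SD = 0.752 V (the root below V_ov).
I_D = (15.4 − 0.752) / 2.97 = 4.93 mA.

I_D = 4.93 mA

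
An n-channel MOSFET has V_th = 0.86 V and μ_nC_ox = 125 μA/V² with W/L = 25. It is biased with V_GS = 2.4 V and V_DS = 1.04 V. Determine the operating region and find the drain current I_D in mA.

k_n = μ_nC_ox · (W/L) = 3.125 mA/V².
V_ov = V_GS − V_th = 2.4 − 0.86 = 1.54 V.
Since V_DS = 1.04 V < V_ov = 1.54 V, the device is in the triode region.
I_D = k_n [V_ov · V_DS − ½ V_DS²] = 3.125 × [1.54 × 1.04 − 0.5 × 1.04²] = 3.31 mA.

Triode; I_D = 3.31 mA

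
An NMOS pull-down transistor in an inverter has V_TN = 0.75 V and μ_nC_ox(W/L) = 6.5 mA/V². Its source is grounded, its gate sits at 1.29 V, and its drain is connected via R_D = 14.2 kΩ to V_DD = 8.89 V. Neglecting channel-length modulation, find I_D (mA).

I_D = 0.611 mA

V_GS = V_G = 1.29 V, so V_ov = 1.29 − 0.75 = 0.54 V.
Assume saturation: I_D = ½ k_n V_ov² = 0.5 × 6.5 × 0.54² = 0.948 mA, giving V_DS = V_DD − I_D R_D = 8.89 − 0.948 × 14.2 = -4.57 V.
But -4.57 V < V_ov = 0.54 V, so the device is actually in triode.
In triode I_D = k_n[V_ov V_DS − ½ V_DS²] and I_D = (V_DD − V_DS)/R_D. Equating: 46.1 V_DS² − 50.84 V_DS + 8.89 = 0, giving V_DS = 0.218 V (the root below V_ov).
I_D = (8.89 − 0.218) / 14.2 = 0.611 mA.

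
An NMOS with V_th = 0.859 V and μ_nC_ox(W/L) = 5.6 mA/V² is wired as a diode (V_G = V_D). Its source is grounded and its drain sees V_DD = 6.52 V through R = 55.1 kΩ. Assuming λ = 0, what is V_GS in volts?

V_GS = 1.05 V

With gate tied to drain, V_GS = V_DS ≥ V_GS − V_th, so the device is in saturation.
KCL at the drain: ½ k_n (V_GS − V_th)² = (V_DD − V_GS)/R.
Let x = V_GS − 0.859. Then 154 x² + x − 5.661 = 0, giving x = 0.188 V (positive root), so V_GS = 1.05 V.
I_D = (V_DD − V_GS)/R = (6.52 − 1.05) / 55.1 = 0.0993 mA.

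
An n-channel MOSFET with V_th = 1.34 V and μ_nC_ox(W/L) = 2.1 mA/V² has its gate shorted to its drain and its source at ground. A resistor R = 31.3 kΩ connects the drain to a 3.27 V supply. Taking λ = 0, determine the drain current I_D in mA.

With gate tied to drain, V_GS = V_DS ≥ V_GS − V_th, so the device is in saturation.
KCL at the drain: ½ k_n (V_GS − V_th)² = (V_DD − V_GS)/R.
Let x = V_GS − 1.34. Then 32.9 x² + x − 1.93 = 0, giving x = 0.228 V (positive root), so V_GS = 1.57 V.
I_D = (V_DD − V_GS)/R = (3.27 − 1.57) / 31.3 = 0.0544 mA.

I_D = 0.0544 mA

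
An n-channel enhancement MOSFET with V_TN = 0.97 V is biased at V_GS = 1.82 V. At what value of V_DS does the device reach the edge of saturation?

The boundary between triode and saturation is V_DS = V_GS − V_TN = V_ov.
V_ov = 1.82 − 0.97 = 0.85 V.

V_DS,sat = 0.850 V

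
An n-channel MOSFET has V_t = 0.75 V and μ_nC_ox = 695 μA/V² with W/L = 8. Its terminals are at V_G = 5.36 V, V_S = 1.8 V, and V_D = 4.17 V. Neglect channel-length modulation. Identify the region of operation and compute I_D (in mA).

Triode; I_D = 21.4 mA

V_GS = V_G − V_S = 5.36 − 1.8 = 3.56 V; V_DS = V_D − V_S = 4.17 − 1.8 = 2.37 V.
k_n = μ_nC_ox · (W/L) = 5.56 mA/V².
V_ov = V_GS − V_t = 3.56 − 0.75 = 2.81 V.
Since V_DS = 2.37 V < V_ov = 2.81 V, the device is in the triode region.
I_D = k_n [V_ov · V_DS − ½ V_DS²] = 5.56 × [2.81 × 2.37 − 0.5 × 2.37²] = 21.4 mA.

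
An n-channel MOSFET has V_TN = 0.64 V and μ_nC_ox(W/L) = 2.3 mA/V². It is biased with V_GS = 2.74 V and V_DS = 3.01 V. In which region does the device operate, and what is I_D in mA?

V_ov = V_GS − V_TN = 2.74 − 0.64 = 2.1 V.
Since V_DS = 3.01 V ≥ V_ov = 2.1 V, the device is in saturation.
I_D = ½ k_n V_ov² = 0.5 × 2.3 × 2.1² = 5.07 mA.

Saturation; I_D = 5.07 mA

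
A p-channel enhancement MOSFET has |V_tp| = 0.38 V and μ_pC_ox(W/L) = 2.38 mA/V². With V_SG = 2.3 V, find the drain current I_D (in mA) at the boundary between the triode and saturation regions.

I_D = 4.39 mA

At the boundary V_SD = V_ov = V_SG − |V_tp| = 2.3 − 0.38 = 1.92 V.
I_D = ½ k_p V_ov² = 0.5 × 2.38 × 1.92² = 4.39 mA.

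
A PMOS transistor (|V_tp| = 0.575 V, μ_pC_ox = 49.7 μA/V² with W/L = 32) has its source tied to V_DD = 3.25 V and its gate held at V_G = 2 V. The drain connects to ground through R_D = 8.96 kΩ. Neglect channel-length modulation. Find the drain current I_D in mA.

I_D = 0.315 mA

V_SG = V_DD − V_G = 3.25 − 2 = 1.25 V, so V_ov = 1.25 − 0.575 = 0.675 V.
k_p = μ_pC_ox · (W/L) = 1.59 mA/V².
Assume saturation: I_D = ½ k_p V_ov² = 0.5 × 1.59 × 0.675² = 0.362 mA, giving V_SD = V_DD − I_D R_D = 3.25 − 0.362 × 8.96 = 0.00368 V.
But 0.00368 V < V_ov = 0.675 V, so the device is actually in triode.
In triode I_D = k_p[V_ov V_SD − ½ V_SD²] and I_D = (V_DD − V_SD)/R_D. Equating: 7.12 V_SD² − 10.62 V_SD + 3.25 = 0, giving V_SD = 0.43 V (the root below V_ov).
I_D = (3.25 − 0.43) / 8.96 = 0.315 mA.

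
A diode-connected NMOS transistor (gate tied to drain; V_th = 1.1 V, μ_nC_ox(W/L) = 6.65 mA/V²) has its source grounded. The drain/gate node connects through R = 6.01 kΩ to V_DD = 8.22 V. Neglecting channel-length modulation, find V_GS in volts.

With gate tied to drain, V_GS = V_DS ≥ V_GS − V_th, so the device is in saturation.
KCL at the drain: ½ k_n (V_GS − V_th)² = (V_DD − V_GS)/R.
Let x = V_GS − 1.1. Then 20 x² + x − 7.12 = 0, giving x = 0.572 V (positive root), so V_GS = 1.67 V.
I_D = (V_DD − V_GS)/R = (8.22 − 1.67) / 6.01 = 1.09 mA.

V_GS = 1.67 V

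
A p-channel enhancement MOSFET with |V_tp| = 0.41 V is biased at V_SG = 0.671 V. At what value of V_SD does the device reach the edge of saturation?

V_SD,sat = 0.261 V

The boundary between triode and saturation is V_SD = V_SG − |V_tp| = V_ov.
V_ov = 0.671 − 0.41 = 0.261 V.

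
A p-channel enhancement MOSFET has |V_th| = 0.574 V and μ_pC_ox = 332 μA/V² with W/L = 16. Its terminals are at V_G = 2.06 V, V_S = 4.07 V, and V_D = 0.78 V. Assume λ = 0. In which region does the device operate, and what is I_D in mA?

V_SG = V_S − V_G = 4.07 − 2.06 = 2.01 V; V_SD = V_S − V_D = 4.07 − 0.78 = 3.29 V.
k_p = μ_pC_ox · (W/L) = 5.312 mA/V².
V_ov = V_SG − |V_th| = 2.01 − 0.574 = 1.44 V.
Since V_SD = 3.29 V ≥ V_ov = 1.44 V, the device is in saturation.
I_D = ½ k_p V_ov² = 0.5 × 5.312 × 1.44² = 5.48 mA.

Saturation; I_D = 5.48 mA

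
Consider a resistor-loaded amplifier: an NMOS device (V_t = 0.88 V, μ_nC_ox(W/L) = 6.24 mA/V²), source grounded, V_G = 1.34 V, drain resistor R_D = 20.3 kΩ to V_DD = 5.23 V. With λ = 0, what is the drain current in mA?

I_D = 0.253 mA

V_GS = V_G = 1.34 V, so V_ov = 1.34 − 0.88 = 0.46 V.
Assume saturation: I_D = ½ k_n V_ov² = 0.5 × 6.24 × 0.46² = 0.66 mA, giving V_DS = V_DD − I_D R_D = 5.23 − 0.66 × 20.3 = -8.17 V.
But -8.17 V < V_ov = 0.46 V, so the device is actually in triode.
In triode I_D = k_n[V_ov V_DS − ½ V_DS²] and I_D = (V_DD − V_DS)/R_D. Equating: 63.3 V_DS² − 59.27 V_DS + 5.23 = 0, giving V_DS = 0.0986 V (the root below V_ov).
I_D = (5.23 − 0.0986) / 20.3 = 0.253 mA.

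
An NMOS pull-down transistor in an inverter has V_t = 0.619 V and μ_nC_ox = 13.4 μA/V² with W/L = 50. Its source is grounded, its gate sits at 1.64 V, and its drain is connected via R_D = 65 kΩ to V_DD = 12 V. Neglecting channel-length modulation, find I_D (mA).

I_D = 0.180 mA

V_GS = V_G = 1.64 V, so V_ov = 1.64 − 0.619 = 1.02 V.
k_n = μ_nC_ox · (W/L) = 0.67 mA/V².
Assume saturation: I_D = ½ k_n V_ov² = 0.5 × 0.67 × 1.02² = 0.349 mA, giving V_DS = V_DD − I_D R_D = 12 − 0.349 × 65 = -10.7 V.
But -10.7 V < V_ov = 1.02 V, so the device is actually in triode.
In triode I_D = k_n[V_ov V_DS − ½ V_DS²] and I_D = (V_DD − V_DS)/R_D. Equating: 21.8 V_DS² − 45.46 V_DS + 12 = 0, giving V_DS = 0.31 V (the root below V_ov).
I_D = (12 − 0.31) / 65 = 0.18 mA.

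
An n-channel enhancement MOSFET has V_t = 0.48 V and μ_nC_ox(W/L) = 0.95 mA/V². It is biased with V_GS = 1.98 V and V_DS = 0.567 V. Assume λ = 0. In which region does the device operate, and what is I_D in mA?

V_ov = V_GS − V_t = 1.98 − 0.48 = 1.5 V.
Since V_DS = 0.567 V < V_ov = 1.5 V, the device is in the triode region.
I_D = k_n [V_ov · V_DS − ½ V_DS²] = 0.95 × [1.5 × 0.567 − 0.5 × 0.567²] = 0.655 mA.

Triode; I_D = 0.655 mA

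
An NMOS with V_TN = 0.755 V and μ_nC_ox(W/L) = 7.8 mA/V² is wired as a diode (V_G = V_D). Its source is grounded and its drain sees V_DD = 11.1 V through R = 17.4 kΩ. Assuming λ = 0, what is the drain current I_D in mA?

I_D = 0.573 mA

With gate tied to drain, V_GS = V_DS ≥ V_GS − V_TN, so the device is in saturation.
KCL at the drain: ½ k_n (V_GS − V_TN)² = (V_DD − V_GS)/R.
Let x = V_GS − 0.755. Then 67.9 x² + x − 10.34 = 0, giving x = 0.383 V (positive root), so V_GS = 1.14 V.
I_D = (V_DD − V_GS)/R = (11.1 − 1.14) / 17.4 = 0.573 mA.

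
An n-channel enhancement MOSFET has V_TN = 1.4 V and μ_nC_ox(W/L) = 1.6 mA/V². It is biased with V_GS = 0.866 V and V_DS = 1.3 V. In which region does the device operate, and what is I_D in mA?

Cutoff; I_D = 0 mA

V_GS = 0.866 V < V_TN = 1.4 V, so the transistor is in cutoff.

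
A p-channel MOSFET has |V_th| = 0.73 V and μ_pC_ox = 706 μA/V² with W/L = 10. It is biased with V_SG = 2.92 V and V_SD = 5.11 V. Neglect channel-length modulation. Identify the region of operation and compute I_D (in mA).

Saturation; I_D = 16.9 mA

k_p = μ_pC_ox · (W/L) = 7.06 mA/V².
V_ov = V_SG − |V_th| = 2.92 − 0.73 = 2.19 V.
Since V_SD = 5.11 V ≥ V_ov = 2.19 V, the device is in saturation.
I_D = ½ k_p V_ov² = 0.5 × 7.06 × 2.19² = 16.9 mA.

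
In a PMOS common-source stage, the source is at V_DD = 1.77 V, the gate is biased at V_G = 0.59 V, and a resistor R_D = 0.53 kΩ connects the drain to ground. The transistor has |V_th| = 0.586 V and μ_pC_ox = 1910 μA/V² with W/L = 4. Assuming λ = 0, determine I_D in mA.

I_D = 1.35 mA

V_SG = V_DD − V_G = 1.77 − 0.59 = 1.18 V, so V_ov = 1.18 − 0.586 = 0.594 V.
k_p = μ_pC_ox · (W/L) = 7.64 mA/V².
Assume saturation: I_D = ½ k_p V_ov² = 0.5 × 7.64 × 0.594² = 1.35 mA, giving V_SD = V_DD − I_D R_D = 1.77 − 1.35 × 0.53 = 1.06 V.
V_SD = 1.06 V ≥ V_ov = 0.594 V, confirming saturation.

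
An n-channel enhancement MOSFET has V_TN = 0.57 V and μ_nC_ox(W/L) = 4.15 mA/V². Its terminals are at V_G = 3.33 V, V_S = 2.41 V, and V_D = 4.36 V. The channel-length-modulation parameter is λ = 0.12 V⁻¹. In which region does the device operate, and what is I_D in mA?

V_GS = V_G − V_S = 3.33 − 2.41 = 0.92 V; V_DS = V_D − V_S = 4.36 − 2.41 = 1.95 V.
V_ov = V_GS − V_TN = 0.92 − 0.57 = 0.35 V.
Since V_DS = 1.95 V ≥ V_ov = 0.35 V, the device is in saturation.
I_D = ½ k_n V_ov² (1 + λ V_DS) = 0.5 × 4.15 × 0.35² × (1 + 0.12 × 1.95) = 0.314 mA.

Saturation; I_D = 0.314 mA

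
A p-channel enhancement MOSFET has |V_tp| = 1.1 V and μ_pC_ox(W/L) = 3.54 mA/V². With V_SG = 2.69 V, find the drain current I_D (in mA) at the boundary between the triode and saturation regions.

At the boundary V_SD = V_ov = V_SG − |V_tp| = 2.69 − 1.1 = 1.59 V.
I_D = ½ k_p V_ov² = 0.5 × 3.54 × 1.59² = 4.47 mA.

I_D = 4.47 mA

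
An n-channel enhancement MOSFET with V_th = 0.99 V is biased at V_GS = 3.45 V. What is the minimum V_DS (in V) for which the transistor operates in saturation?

The boundary between triode and saturation is V_DS = V_GS − V_th = V_ov.
V_ov = 3.45 − 0.99 = 2.46 V.

V_DS,sat = 2.46 V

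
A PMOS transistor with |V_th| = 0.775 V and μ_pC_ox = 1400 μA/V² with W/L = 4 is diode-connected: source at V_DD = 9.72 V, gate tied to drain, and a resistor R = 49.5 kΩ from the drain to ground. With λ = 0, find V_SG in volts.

With gate tied to drain, V_SG = V_SD ≥ V_SG − |V_th|, so the device is in saturation.
k_p = μ_pC_ox · (W/L) = 5.6 mA/V².
KCL at the drain: ½ k_p (V_SG − |V_th|)² = (V_DD − V_SG)/R.
Let x = V_SG − 0.775. Then 139 x² + x − 8.945 = 0, giving x = 0.25 V (positive root), so V_SG = 1.03 V.
I_D = (V_DD − V_SG)/R = (9.72 − 1.03) / 49.5 = 0.176 mA.

V_SG = 1.03 V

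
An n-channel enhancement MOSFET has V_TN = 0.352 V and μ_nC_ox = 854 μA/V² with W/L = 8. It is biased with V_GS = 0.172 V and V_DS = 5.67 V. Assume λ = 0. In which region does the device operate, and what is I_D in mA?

Cutoff; I_D = 0 mA

V_GS = 0.172 V < V_TN = 0.352 V, so the transistor is in cutoff.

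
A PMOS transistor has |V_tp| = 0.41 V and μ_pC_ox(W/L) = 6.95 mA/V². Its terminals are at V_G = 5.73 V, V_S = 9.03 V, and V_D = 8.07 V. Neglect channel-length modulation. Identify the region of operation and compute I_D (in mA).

Triode; I_D = 16.1 mA

V_SG = V_S − V_G = 9.03 − 5.73 = 3.3 V; V_SD = V_S − V_D = 9.03 − 8.07 = 0.96 V.
V_ov = V_SG − |V_tp| = 3.3 − 0.41 = 2.89 V.
Since V_SD = 0.96 V < V_ov = 2.89 V, the device is in the triode region.
I_D = k_p [V_ov · V_SD − ½ V_SD²] = 6.95 × [2.89 × 0.96 − 0.5 × 0.96²] = 16.1 mA.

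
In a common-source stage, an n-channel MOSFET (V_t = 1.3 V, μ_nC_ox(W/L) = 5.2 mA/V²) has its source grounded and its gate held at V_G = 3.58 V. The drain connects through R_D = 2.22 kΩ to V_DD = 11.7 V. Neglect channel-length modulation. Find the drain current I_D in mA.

V_GS = V_G = 3.58 V, so V_ov = 3.58 − 1.3 = 2.28 V.
Assume saturation: I_D = ½ k_n V_ov² = 0.5 × 5.2 × 2.28² = 13.5 mA, giving V_DS = V_DD − I_D R_D = 11.7 − 13.5 × 2.22 = -18.3 V.
But -18.3 V < V_ov = 2.28 V, so the device is actually in triode.
In triode I_D = k_n[V_ov V_DS − ½ V_DS²] and I_D = (V_DD − V_DS)/R_D. Equating: 5.77 V_DS² − 27.32 V_DS + 11.7 = 0, giving V_DS = 0.476 V (the root below V_ov).
I_D = (11.7 − 0.476) / 2.22 = 5.06 mA.

I_D = 5.06 mA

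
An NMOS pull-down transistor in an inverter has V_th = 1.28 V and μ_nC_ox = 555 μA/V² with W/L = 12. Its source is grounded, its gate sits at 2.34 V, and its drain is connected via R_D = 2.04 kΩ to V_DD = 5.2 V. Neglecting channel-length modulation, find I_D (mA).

V_GS = V_G = 2.34 V, so V_ov = 2.34 − 1.28 = 1.06 V.
k_n = μ_nC_ox · (W/L) = 6.66 mA/V².
Assume saturation: I_D = ½ k_n V_ov² = 0.5 × 6.66 × 1.06² = 3.74 mA, giving V_DS = V_DD − I_D R_D = 5.2 − 3.74 × 2.04 = -2.43 V.
But -2.43 V < V_ov = 1.06 V, so the device is actually in triode.
In triode I_D = k_n[V_ov V_DS − ½ V_DS²] and I_D = (V_DD − V_DS)/R_D. Equating: 6.79 V_DS² − 15.4 V_DS + 5.2 = 0, giving V_DS = 0.413 V (the root below V_ov).
I_D = (5.2 − 0.413) / 2.04 = 2.35 mA.

I_D = 2.35 mA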